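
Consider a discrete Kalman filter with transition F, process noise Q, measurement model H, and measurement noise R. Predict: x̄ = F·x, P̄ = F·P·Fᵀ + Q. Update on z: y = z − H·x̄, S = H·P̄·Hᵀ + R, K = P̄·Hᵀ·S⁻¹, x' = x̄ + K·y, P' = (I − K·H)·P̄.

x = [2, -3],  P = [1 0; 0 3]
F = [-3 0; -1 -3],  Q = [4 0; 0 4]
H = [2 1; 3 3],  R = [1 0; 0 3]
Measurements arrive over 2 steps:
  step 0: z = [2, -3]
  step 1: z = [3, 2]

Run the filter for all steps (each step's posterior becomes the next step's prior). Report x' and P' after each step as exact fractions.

step 0: x̄ = F·x = [-6, 7]
step 0: P̄ = F·P·Fᵀ + Q = [13 3; 3 32]
step 0: y = z − H·x̄ = [7, -6]
step 0: S = H·P̄·Hᵀ + R = [97 201; 201 462]
step 0: K = P̄·Hᵀ·S⁻¹ = [1250/1471 -391/1471; -1183/1471 849/1471]
step 0: x' = x̄ + K·y = [2270/1471, -3078/1471]
step 0: P' = (I − K·H)·P̄ = [1641/1471 -2032/1471; -2032/1471 2881/1471]
step 1: x̄ = F·x = [-6810/1471, 6964/1471]
step 1: P̄ = F·P·Fᵀ + Q = [20653/1471 -13365/1471; -13365/1471 21262/1471]
step 1: y = z − H·x̄ = [11069/1471, 2480/1471]
step 1: S = H·P̄·Hᵀ + R = [51885/1471 67419/1471; 67419/1471 141078/1471]
step 1: K = P̄·Hᵀ·S⁻¹ = [559214/628713 -18867/69857; -536741/628713 40231/69857]
step 1: x' = x̄ + K·y = [1011076/628713, -451987/628713]
step 1: P' = (I − K·H)·P̄ = [729017/628713 -898820/628713; -898820/628713 1260899/628713]

step 0: x' = [2270/1471, -3078/1471], P' = [1641/1471 -2032/1471; -2032/1471 2881/1471]
step 1: x' = [1011076/628713, -451987/628713], P' = [729017/628713 -898820/628713; -898820/628713 1260899/628713]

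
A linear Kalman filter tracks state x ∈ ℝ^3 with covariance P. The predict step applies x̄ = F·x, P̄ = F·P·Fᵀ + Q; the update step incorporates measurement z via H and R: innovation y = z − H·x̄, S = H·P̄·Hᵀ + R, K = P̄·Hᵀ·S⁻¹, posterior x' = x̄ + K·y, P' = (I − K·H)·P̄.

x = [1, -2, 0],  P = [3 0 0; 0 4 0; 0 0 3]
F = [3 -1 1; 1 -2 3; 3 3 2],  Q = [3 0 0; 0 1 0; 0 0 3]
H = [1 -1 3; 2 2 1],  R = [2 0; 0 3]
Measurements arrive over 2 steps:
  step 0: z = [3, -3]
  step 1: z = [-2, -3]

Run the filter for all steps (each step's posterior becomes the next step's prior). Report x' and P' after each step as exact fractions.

step 0: x̄ = F·x = [5, 5, -3]
step 0: P̄ = F·P·Fᵀ + Q = [37 26 21; 26 47 3; 21 3 78]
step 0: y = z − H·x̄ = [12, -20]
step 0: S = H·P̄·Hᵀ + R = [844 376; 376 721]
step 0: K = P̄·Hᵀ·S⁻¹ = [-959/233574 24061/116787; -16169/116787 32567/116787; 11193/38929 966/38929]
step 0: x' = x̄ + K·y = [96961/116787, -261433/116787, -1791/38929]
step 0: P' = (I − K·H)·P̄ = [819635/116787 -554381/116787 -152775/38929; -554381/116787 442478/116787 107169/38929; -152775/38929 107169/38929 94110/38929]
step 1: x̄ = F·x = [546943/116787, 201236/38929, -168054/38929]
step 1: P̄ = F·P·Fᵀ + Q = [8385206/116787 626911/38929 -171921/38929; 626911/38929 285598/38929 -90960/38929; -171921/38929 -90960/38929 406008/38929]
step 1: y = z − H·x̄ = [1335677/116787, -2147501/116787]
step 1: S = H·P̄·Hᵀ + R = [15219026/116787 13736155/116787; 13736155/116787 50427677/116787]
step 1: K = P̄·Hᵀ·S⁻¹ = [-213766811/4955844171 2025337810/4955844171; -523218481/4955844171 653771417/4955844171; 505059683/1651948057 -149343787/1651948057]
step 1: x' = x̄ + K·y = [-5492546564/1651948057, 2537545874/1651948057, 1391106012/1651948057]
step 1: P' = (I − K·H)·P̄ = [17776474900/4955844171 -10032400084/4955844171 -3137378734/1651948057; -10032400084/4955844171 8156054305/4955844171 1904668603/1651948057; -3137378734/1651948057 1904668603/1651948057 2017388901/1651948057]

step 0: x' = [96961/116787, -261433/116787, -1791/38929], P' = [819635/116787 -554381/116787 -152775/38929; -554381/116787 442478/116787 107169/38929; -152775/38929 107169/38929 94110/38929]
step 1: x' = [-5492546564/1651948057, 2537545874/1651948057, 1391106012/1651948057], P' = [17776474900/4955844171 -10032400084/4955844171 -3137378734/1651948057; -10032400084/4955844171 8156054305/4955844171 1904668603/1651948057; -3137378734/1651948057 1904668603/1651948057 2017388901/1651948057]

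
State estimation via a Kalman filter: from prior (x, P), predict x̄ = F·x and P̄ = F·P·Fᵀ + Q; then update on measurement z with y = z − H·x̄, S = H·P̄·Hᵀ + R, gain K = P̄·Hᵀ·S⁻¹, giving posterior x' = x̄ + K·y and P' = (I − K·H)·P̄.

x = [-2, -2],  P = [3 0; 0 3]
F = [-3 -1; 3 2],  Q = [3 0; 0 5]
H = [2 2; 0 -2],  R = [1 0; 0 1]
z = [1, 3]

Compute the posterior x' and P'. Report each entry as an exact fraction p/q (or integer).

x' = [12262/6029, -9316/6029]
P' = [2937/6029 -1485/6029; -1485/6029 1496/6029]

x̄ = F·x = [8, -10]
P̄ = F·P·Fᵀ + Q = [33 -33; -33 44]
y = z − H·x̄ = [5, -17]
S = H·P̄·Hᵀ + R = [45 -44; -44 177]
K = P̄·Hᵀ·S⁻¹ = [2904/6029 2970/6029; 22/6029 -2992/6029]
x' = x̄ + K·y = [12262/6029, -9316/6029]
P' = (I − K·H)·P̄ = [2937/6029 -1485/6029; -1485/6029 1496/6029]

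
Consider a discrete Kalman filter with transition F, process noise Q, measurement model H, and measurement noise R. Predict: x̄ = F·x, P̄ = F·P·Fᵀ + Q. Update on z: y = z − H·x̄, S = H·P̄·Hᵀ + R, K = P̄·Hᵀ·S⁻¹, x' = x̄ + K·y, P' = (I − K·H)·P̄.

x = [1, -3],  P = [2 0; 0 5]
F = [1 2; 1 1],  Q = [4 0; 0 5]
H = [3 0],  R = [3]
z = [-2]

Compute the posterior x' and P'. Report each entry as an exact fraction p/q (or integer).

x̄ = F·x = [-5, -2]
P̄ = F·P·Fᵀ + Q = [26 12; 12 12]
y = z − H·x̄ = [13]
S = H·P̄·Hᵀ + R = [237]
K = P̄·Hᵀ·S⁻¹ = [26/79; 12/79]
x' = x̄ + K·y = [-57/79, -2/79]
P' = (I − K·H)·P̄ = [26/79 12/79; 12/79 516/79]

x' = [-57/79, -2/79]
P' = [26/79 12/79; 12/79 516/79]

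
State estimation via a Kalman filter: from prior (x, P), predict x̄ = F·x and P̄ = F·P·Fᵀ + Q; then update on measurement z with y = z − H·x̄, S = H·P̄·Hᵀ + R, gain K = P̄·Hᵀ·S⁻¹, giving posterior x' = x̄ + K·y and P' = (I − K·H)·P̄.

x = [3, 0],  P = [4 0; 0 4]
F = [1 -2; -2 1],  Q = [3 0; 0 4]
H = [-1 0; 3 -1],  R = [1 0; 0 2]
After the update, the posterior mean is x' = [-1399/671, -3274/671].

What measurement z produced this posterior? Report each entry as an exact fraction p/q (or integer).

x̄ = F·x = [3, -6]
P̄ = F·P·Fᵀ + Q = [23 -16; -16 24]
S = H·P̄·Hᵀ + R = [24 -85; -85 329]
K = P̄·Hᵀ·S⁻¹ = [-342/671 85/671; -856/671 -368/671]
x' − x̄ = [-3412/671, 752/671] = K·y
y = (KᵀK)⁻¹·Kᵀ·(x' − x̄) = [6, -16]
z = y + H·x̄ = [6, -16] + [-3, 15] = [3, -1]

z = [3, -1]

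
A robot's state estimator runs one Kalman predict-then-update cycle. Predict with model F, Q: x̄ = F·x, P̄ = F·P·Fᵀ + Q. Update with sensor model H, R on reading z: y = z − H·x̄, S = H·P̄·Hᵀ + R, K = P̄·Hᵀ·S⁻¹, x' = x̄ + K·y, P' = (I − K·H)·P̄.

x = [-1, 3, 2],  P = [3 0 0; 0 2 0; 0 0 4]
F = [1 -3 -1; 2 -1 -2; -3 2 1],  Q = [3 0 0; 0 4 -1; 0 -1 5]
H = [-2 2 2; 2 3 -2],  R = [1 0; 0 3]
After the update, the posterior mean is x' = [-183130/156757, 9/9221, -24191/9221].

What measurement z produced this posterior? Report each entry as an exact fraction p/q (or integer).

z = [-3, 3]

x̄ = F·x = [-12, -9, 11]
P̄ = F·P·Fᵀ + Q = [28 20 -25; 20 34 -31; -25 -31 44]
S = H·P̄·Hᵀ + R = [217 -386; -386 1409]
K = P̄·Hᵀ·S⁻¹ = [-28918/156757 10546/156757; 1814/9221 1832/9221; 1054/9221 -1223/9221]
x' − x̄ = [1697954/156757, 82998/9221, -125622/9221] = K·y
y = (KᵀK)⁻¹·Kᵀ·(x' − x̄) = [-31, 76]
z = y + H·x̄ = [-31, 76] + [28, -73] = [-3, 3]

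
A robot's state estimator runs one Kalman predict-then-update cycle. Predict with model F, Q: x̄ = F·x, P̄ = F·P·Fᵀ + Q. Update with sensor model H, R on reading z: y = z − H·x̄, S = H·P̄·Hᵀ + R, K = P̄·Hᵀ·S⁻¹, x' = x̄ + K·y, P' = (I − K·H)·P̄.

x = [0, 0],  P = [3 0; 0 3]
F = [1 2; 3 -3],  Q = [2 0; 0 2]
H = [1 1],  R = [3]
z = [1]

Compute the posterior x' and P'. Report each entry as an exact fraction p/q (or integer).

x̄ = F·x = [0, 0]
P̄ = F·P·Fᵀ + Q = [17 -9; -9 56]
y = z − H·x̄ = [1]
S = H·P̄·Hᵀ + R = [58]
K = P̄·Hᵀ·S⁻¹ = [4/29; 47/58]
x' = x̄ + K·y = [4/29, 47/58]
P' = (I − K·H)·P̄ = [461/29 -449/29; -449/29 1039/58]

x' = [4/29, 47/58]
P' = [461/29 -449/29; -449/29 1039/58]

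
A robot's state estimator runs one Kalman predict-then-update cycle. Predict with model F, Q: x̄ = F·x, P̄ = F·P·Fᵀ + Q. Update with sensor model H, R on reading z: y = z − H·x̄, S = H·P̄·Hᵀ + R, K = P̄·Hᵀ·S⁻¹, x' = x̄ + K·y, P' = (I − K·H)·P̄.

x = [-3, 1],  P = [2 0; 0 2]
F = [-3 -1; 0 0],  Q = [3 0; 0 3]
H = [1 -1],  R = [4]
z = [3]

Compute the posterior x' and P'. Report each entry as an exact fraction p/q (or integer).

x' = [25/6, 1/2]
P' = [161/30 23/10; 23/10 27/10]

x̄ = F·x = [8, 0]
P̄ = F·P·Fᵀ + Q = [23 0; 0 3]
y = z − H·x̄ = [-5]
S = H·P̄·Hᵀ + R = [30]
K = P̄·Hᵀ·S⁻¹ = [23/30; -1/10]
x' = x̄ + K·y = [25/6, 1/2]
P' = (I − K·H)·P̄ = [161/30 23/10; 23/10 27/10]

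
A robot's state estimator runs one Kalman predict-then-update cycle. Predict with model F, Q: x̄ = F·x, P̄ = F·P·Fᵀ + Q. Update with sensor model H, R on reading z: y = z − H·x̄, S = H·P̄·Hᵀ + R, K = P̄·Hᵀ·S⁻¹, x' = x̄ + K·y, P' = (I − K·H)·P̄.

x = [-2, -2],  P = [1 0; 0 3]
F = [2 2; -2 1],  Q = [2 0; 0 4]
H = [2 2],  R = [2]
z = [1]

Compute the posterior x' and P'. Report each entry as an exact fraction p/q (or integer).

x̄ = F·x = [-8, 2]
P̄ = F·P·Fᵀ + Q = [18 2; 2 11]
y = z − H·x̄ = [13]
S = H·P̄·Hᵀ + R = [134]
K = P̄·Hᵀ·S⁻¹ = [20/67; 13/67]
x' = x̄ + K·y = [-276/67, 303/67]
P' = (I − K·H)·P̄ = [406/67 -386/67; -386/67 399/67]

x' = [-276/67, 303/67]
P' = [406/67 -386/67; -386/67 399/67]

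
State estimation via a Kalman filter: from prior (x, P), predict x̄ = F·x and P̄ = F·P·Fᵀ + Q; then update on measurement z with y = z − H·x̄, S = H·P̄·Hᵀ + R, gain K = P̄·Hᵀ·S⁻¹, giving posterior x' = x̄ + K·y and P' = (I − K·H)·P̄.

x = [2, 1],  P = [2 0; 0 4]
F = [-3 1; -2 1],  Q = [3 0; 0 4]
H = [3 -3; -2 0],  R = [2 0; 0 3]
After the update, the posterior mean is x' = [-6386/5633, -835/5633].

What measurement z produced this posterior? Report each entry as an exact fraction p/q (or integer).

z = [-3, 2]

x̄ = F·x = [-5, -3]
P̄ = F·P·Fᵀ + Q = [25 16; 16 16]
S = H·P̄·Hᵀ + R = [83 -54; -54 103]
K = P̄·Hᵀ·S⁻¹ = [81/5633 -2692/5633; -1728/5633 -2656/5633]
x' − x̄ = [21779/5633, 16064/5633] = K·y
y = (KᵀK)⁻¹·Kᵀ·(x' − x̄) = [3, -8]
z = y + H·x̄ = [3, -8] + [-6, 10] = [-3, 2]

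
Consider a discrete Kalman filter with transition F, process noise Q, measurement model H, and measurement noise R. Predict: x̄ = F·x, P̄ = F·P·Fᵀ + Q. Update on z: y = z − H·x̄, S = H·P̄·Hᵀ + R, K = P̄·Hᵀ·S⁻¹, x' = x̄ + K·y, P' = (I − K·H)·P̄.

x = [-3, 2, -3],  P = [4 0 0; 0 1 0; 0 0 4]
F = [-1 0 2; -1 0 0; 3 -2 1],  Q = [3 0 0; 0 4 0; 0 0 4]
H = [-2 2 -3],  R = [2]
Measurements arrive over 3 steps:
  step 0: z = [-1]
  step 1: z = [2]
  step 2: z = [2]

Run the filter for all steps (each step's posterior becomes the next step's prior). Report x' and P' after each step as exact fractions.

step 0: x' = [-140/311, -409/311, -96/311], P' = [6815/311 1816/311 -3324/311; 1816/311 1520/311 -212/311; -3324/311 -212/311 2128/311]
step 1: x' = [171756/134389, 169596/134389, -90270/134389], P' = [3807253/134389 782168/134389 -2051924/134389; 782168/134389 653970/134389 -105238/134389; -2051924/134389 -105238/134389 1337802/134389]
step 2: x' = [-150694516/72175809, -24079088/24058603, 4297706/72175809], P' = [2232365519/72175809 150237042/24058603 -1208666272/72175809; 150237042/24058603 120109736/24058603 -23703518/24058603; -1208666272/72175809 -23703518/24058603 781043642/72175809]

step 0: x̄ = F·x = [-3, 3, -16]
step 0: P̄ = F·P·Fᵀ + Q = [23 4 -4; 4 8 -12; -4 -12 48]
step 0: y = z − H·x̄ = [-61]
step 0: S = H·P̄·Hᵀ + R = [622]
step 0: K = P̄·Hᵀ·S⁻¹ = [-13/311; 22/311; -80/311]
step 0: x' = x̄ + K·y = [-140/311, -409/311, -96/311]
step 0: P' = (I − K·H)·P̄ = [6815/311 1816/311 -3324/311; 1816/311 1520/311 -212/311; -3324/311 -212/311 2128/311]
step 1: x̄ = F·x = [-52/311, 140/311, 302/311]
step 1: P̄ = F·P·Fᵀ + Q = [29556/311 13463/311 -28329/311; 13463/311 8059/311 -13489/311; -28329/311 -13489/311 29899/311]
step 1: y = z − H·x̄ = [1144/311]
step 1: S = H·P̄·Hᵀ + R = [134389/311]
step 1: K = P̄·Hᵀ·S⁻¹ = [52801/134389; 29659/134389; -60017/134389]
step 1: x' = x̄ + K·y = [171756/134389, 169596/134389, -90270/134389]
step 1: P' = (I − K·H)·P̄ = [3807253/134389 782168/134389 -2051924/134389; 782168/134389 653970/134389 -105238/134389; -2051924/134389 -105238/134389 1337802/134389]
step 2: x̄ = F·x = [-352296/134389, -171756/134389, 85806/134389]
step 2: P̄ = F·P·Fᵀ + Q = [17769324/134389 7911101/134389 -17020487/134389; 7911101/134389 4344809/134389 -7805499/134389; -17020487/134389 -7805499/134389 17479907/134389]
step 2: y = z − H·x̄ = [165116/134389]
step 2: S = H·P̄·Hᵀ + R = [72175809/134389]
step 2: K = P̄·Hᵀ·S⁻¹ = [31345015/72175809; 5427971/24058603; -34009745/72175809]
step 2: x' = x̄ + K·y = [-150694516/72175809, -24079088/24058603, 4297706/72175809]
step 2: P' = (I − K·H)·P̄ = [2232365519/72175809 150237042/24058603 -1208666272/72175809; 150237042/24058603 120109736/24058603 -23703518/24058603; -1208666272/72175809 -23703518/24058603 781043642/72175809]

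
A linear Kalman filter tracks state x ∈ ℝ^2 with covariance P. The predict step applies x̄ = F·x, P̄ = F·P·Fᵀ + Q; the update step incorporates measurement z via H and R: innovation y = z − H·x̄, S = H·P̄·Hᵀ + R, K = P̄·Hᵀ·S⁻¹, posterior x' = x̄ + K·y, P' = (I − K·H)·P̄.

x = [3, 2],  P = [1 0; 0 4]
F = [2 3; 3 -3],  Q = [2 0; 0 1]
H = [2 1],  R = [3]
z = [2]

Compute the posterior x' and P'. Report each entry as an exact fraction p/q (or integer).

x̄ = F·x = [12, 3]
P̄ = F·P·Fᵀ + Q = [42 -30; -30 46]
y = z − H·x̄ = [-25]
S = H·P̄·Hᵀ + R = [97]
K = P̄·Hᵀ·S⁻¹ = [54/97; -14/97]
x' = x̄ + K·y = [-186/97, 641/97]
P' = (I − K·H)·P̄ = [1158/97 -2154/97; -2154/97 4266/97]

x' = [-186/97, 641/97]
P' = [1158/97 -2154/97; -2154/97 4266/97]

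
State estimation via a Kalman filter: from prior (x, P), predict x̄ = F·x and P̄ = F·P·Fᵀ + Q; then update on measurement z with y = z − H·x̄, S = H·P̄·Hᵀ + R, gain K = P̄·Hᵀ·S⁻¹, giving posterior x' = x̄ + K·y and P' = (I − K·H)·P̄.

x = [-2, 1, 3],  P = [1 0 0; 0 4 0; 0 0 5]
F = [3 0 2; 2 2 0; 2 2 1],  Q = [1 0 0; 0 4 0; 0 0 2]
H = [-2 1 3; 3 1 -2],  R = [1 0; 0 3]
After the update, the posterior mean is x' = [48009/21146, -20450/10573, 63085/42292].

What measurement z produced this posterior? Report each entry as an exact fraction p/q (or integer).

x̄ = F·x = [0, -2, 1]
P̄ = F·P·Fᵀ + Q = [30 6 16; 6 24 20; 16 20 27]
S = H·P̄·Hᵀ + R = [292 -84; -84 169]
K = P̄·Hᵀ·S⁻¹ = [2181/21146 4546/10573; 3084/10573 1658/10573; 12837/42292 2471/10573]
x' − x̄ = [48009/21146, 696/10573, 20793/42292] = K·y
y = (KᵀK)⁻¹·Kᵀ·(x' − x̄) = [-3, 6]
z = y + H·x̄ = [-3, 6] + [1, -4] = [-2, 2]

z = [-2, 2]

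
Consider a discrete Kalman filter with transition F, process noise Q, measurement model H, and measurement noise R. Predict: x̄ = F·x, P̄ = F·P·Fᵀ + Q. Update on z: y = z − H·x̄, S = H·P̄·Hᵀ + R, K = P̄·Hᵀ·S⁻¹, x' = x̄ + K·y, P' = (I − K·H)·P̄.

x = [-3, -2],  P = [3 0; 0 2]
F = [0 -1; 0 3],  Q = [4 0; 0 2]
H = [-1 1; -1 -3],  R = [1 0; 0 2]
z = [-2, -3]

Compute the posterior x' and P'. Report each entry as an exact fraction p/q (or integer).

x̄ = F·x = [2, -6]
P̄ = F·P·Fᵀ + Q = [6 -6; -6 20]
y = z − H·x̄ = [6, -19]
S = H·P̄·Hᵀ + R = [39 -66; -66 152]
K = P̄·Hᵀ·S⁻¹ = [-86/131 -27/131; 97/393 -65/262]
x' = x̄ + K·y = [259/131, 51/262]
P' = (I − K·H)·P̄ = [78/131 -8/131; -8/131 73/393]

x' = [259/131, 51/262]
P' = [78/131 -8/131; -8/131 73/393]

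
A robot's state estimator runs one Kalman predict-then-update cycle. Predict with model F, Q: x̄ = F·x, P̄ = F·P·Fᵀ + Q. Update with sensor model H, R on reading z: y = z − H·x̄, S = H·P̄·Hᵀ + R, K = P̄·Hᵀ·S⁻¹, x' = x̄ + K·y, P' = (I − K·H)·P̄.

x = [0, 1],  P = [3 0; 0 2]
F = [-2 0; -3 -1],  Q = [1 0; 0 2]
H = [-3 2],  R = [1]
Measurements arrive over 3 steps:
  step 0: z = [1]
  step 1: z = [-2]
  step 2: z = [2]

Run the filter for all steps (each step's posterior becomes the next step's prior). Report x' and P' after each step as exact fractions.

step 0: x' = [-9/26, -1/13], P' = [329/26 246/13; 246/13 371/13]
step 1: x' = [-423/859, -2973/1718], P' = [19981/1718 15222/859; 15222/859 46801/1718]
step 2: x' = [22221/109064, 143023/109064], P' = [1224597/109064 1866051/109064; 1866051/109064 2869861/109064]

step 0: x̄ = F·x = [0, -1]
step 0: P̄ = F·P·Fᵀ + Q = [13 18; 18 31]
step 0: y = z − H·x̄ = [3]
step 0: S = H·P̄·Hᵀ + R = [26]
step 0: K = P̄·Hᵀ·S⁻¹ = [-3/26; 4/13]
step 0: x' = x̄ + K·y = [-9/26, -1/13]
step 0: P' = (I − K·H)·P̄ = [329/26 246/13; 246/13 371/13]
step 1: x̄ = F·x = [9/13, 29/26]
step 1: P̄ = F·P·Fᵀ + Q = [671/13 1479/13; 1479/13 6707/26]
step 1: y = z − H·x̄ = [-28/13]
step 1: S = H·P̄·Hᵀ + R = [1718/13]
step 1: K = P̄·Hᵀ·S⁻¹ = [945/1718; 1135/859]
step 1: x' = x̄ + K·y = [-423/859, -2973/1718]
step 1: P' = (I − K·H)·P̄ = [19981/1718 15222/859; 15222/859 46801/1718]
step 2: x̄ = F·x = [846/859, 5511/1718]
step 2: P̄ = F·P·Fᵀ + Q = [40821/859 90387/859; 90387/859 206365/859]
step 2: y = z − H·x̄ = [-1255/859]
step 2: S = H·P̄·Hᵀ + R = [109064/859]
step 2: K = P̄·Hᵀ·S⁻¹ = [58311/109064; 141569/109064]
step 2: x' = x̄ + K·y = [22221/109064, 143023/109064]
step 2: P' = (I − K·H)·P̄ = [1224597/109064 1866051/109064; 1866051/109064 2869861/109064]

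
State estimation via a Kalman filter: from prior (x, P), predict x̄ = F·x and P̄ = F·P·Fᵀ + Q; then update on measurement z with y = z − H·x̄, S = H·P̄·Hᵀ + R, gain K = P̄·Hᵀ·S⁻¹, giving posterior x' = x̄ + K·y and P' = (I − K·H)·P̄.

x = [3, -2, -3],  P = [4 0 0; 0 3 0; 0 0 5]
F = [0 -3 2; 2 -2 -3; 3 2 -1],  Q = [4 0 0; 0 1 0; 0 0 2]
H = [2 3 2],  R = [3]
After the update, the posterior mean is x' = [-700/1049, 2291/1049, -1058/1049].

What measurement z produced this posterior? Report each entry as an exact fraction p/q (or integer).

z = [3]

x̄ = F·x = [0, 19, 8]
P̄ = F·P·Fᵀ + Q = [51 -12 -28; -12 74 27; -28 27 55]
S = H·P̄·Hᵀ + R = [1049]
K = P̄·Hᵀ·S⁻¹ = [10/1049; 252/1049; 135/1049]
x' − x̄ = [-700/1049, -17640/1049, -9450/1049] = K·y
y = (KᵀK)⁻¹·Kᵀ·(x' − x̄) = [-70]
z = y + H·x̄ = [-70] + [73] = [3]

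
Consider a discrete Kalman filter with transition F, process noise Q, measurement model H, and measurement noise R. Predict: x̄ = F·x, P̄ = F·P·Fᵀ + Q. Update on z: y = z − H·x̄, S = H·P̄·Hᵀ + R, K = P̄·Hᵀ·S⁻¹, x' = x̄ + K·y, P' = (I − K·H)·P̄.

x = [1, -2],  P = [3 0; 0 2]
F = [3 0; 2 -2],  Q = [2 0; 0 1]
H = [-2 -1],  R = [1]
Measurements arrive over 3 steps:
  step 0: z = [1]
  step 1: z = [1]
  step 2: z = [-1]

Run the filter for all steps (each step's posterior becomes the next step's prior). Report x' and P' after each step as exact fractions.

step 0: x̄ = F·x = [3, 6]
step 0: P̄ = F·P·Fᵀ + Q = [29 18; 18 21]
step 0: y = z − H·x̄ = [13]
step 0: S = H·P̄·Hᵀ + R = [210]
step 0: K = P̄·Hᵀ·S⁻¹ = [-38/105; -19/70]
step 0: x' = x̄ + K·y = [-179/105, 173/70]
step 0: P' = (I − K·H)·P̄ = [157/105 -92/35; -92/35 387/70]
step 1: x̄ = F·x = [-179/35, -877/105]
step 1: P̄ = F·P·Fᵀ + Q = [541/35 866/35; 866/35 5263/105]
step 1: y = z − H·x̄ = [-1846/105]
step 1: S = H·P̄·Hᵀ + R = [22252/105]
step 1: K = P̄·Hᵀ·S⁻¹ = [-1461/5563; -10459/22252]
step 1: x' = x̄ + K·y = [-2765/5563, -989/11126]
step 1: P' = (I − K·H)·P̄ = [4673/5563 -7885/5563; -7885/5563 73539/22252]
step 2: x̄ = F·x = [-8295/5563, -4541/5563]
step 2: P̄ = F·P·Fᵀ + Q = [53183/5563 75348/5563; 75348/5563 160874/5563]
step 2: y = z − H·x̄ = [-26694/5563]
step 2: S = H·P̄·Hᵀ + R = [680561/5563]
step 2: K = P̄·Hᵀ·S⁻¹ = [-181714/680561; -44510/97223]
step 2: x' = x̄ + K·y = [-142833/680561, 134219/97223]
step 2: P' = (I − K·H)·P̄ = [570609/680561 -137072/97223; -137072/97223 45522/13889]

step 0: x' = [-179/105, 173/70], P' = [157/105 -92/35; -92/35 387/70]
step 1: x' = [-2765/5563, -989/11126], P' = [4673/5563 -7885/5563; -7885/5563 73539/22252]
step 2: x' = [-142833/680561, 134219/97223], P' = [570609/680561 -137072/97223; -137072/97223 45522/13889]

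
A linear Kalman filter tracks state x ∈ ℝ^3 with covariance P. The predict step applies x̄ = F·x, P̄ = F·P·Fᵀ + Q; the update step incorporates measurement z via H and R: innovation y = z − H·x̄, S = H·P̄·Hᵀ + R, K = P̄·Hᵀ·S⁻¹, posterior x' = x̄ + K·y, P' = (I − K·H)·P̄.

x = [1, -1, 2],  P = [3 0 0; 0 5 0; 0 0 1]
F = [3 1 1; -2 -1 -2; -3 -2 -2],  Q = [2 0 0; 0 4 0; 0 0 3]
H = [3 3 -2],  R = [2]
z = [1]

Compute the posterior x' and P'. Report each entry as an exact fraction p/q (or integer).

x̄ = F·x = [4, -5, -5]
P̄ = F·P·Fᵀ + Q = [35 -25 -39; -25 25 32; -39 32 54]
y = z − H·x̄ = [-6]
S = H·P̄·Hᵀ + R = [392]
K = P̄·Hᵀ·S⁻¹ = [27/98; -8/49; -129/392]
x' = x̄ + K·y = [115/49, -197/49, -593/196]
P' = (I − K·H)·P̄ = [257/49 -361/49 -339/98; -361/49 713/49 536/49; -339/98 536/49 4527/392]

x' = [115/49, -197/49, -593/196]
P' = [257/49 -361/49 -339/98; -361/49 713/49 536/49; -339/98 536/49 4527/392]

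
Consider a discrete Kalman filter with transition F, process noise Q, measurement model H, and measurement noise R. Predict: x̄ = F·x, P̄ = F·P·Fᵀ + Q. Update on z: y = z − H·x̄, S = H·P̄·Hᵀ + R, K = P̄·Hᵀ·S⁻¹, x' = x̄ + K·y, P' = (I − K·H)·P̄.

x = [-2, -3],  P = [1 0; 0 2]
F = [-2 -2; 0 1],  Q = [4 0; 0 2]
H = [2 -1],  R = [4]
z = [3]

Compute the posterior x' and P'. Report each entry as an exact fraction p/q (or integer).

x̄ = F·x = [10, -3]
P̄ = F·P·Fᵀ + Q = [16 -4; -4 4]
y = z − H·x̄ = [-20]
S = H·P̄·Hᵀ + R = [88]
K = P̄·Hᵀ·S⁻¹ = [9/22; -3/22]
x' = x̄ + K·y = [20/11, -3/11]
P' = (I − K·H)·P̄ = [14/11 10/11; 10/11 26/11]

x' = [20/11, -3/11]
P' = [14/11 10/11; 10/11 26/11]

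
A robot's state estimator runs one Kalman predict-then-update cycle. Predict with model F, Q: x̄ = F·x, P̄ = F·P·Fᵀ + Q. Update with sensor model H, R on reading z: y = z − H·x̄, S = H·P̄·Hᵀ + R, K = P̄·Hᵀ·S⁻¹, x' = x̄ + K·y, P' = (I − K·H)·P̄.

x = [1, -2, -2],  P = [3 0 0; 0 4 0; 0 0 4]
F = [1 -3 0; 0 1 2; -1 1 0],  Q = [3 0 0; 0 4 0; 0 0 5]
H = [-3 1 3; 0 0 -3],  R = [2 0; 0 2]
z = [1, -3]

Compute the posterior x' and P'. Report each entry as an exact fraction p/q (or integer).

x' = [-2698/6311, -103398/31555, 30821/31555]
P' = [12684/6311 31728/6311 954/6311; 31728/6311 501288/31555 -5216/31555; 954/6311 -5216/31555 6622/31555]

x̄ = F·x = [7, -6, -3]
P̄ = F·P·Fᵀ + Q = [42 -12 -15; -12 24 4; -15 4 12]
y = z − H·x̄ = [37, -12]
S = H·P̄·Hᵀ + R = [878 -255; -255 110]
K = P̄·Hᵀ·S⁻¹ = [-1731/6311 -1431/6311; 972/6311 7824/31555; 34/6311 -9933/31555]
x' = x̄ + K·y = [-2698/6311, -103398/31555, 30821/31555]
P' = (I − K·H)·P̄ = [12684/6311 31728/6311 954/6311; 31728/6311 501288/31555 -5216/31555; 954/6311 -5216/31555 6622/31555]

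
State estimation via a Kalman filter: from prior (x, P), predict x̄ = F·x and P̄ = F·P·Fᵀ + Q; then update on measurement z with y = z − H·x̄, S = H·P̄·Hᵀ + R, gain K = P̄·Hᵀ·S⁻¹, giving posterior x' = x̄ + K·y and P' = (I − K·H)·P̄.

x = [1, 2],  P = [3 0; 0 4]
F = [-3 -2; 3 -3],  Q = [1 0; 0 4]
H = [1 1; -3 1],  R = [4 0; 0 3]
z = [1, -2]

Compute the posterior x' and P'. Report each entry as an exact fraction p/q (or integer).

x' = [31664/49275, 23/1095]
P' = [21101/49275 587/1095; 587/1095 171/73]

x̄ = F·x = [-7, -3]
P̄ = F·P·Fᵀ + Q = [44 -3; -3 67]
y = z − H·x̄ = [11, -20]
S = H·P̄·Hᵀ + R = [109 -59; -59 484]
K = P̄·Hᵀ·S⁻¹ = [11879/49275 -12296/49275; 788/1095 268/1095]
x' = x̄ + K·y = [31664/49275, 23/1095]
P' = (I − K·H)·P̄ = [21101/49275 587/1095; 587/1095 171/73]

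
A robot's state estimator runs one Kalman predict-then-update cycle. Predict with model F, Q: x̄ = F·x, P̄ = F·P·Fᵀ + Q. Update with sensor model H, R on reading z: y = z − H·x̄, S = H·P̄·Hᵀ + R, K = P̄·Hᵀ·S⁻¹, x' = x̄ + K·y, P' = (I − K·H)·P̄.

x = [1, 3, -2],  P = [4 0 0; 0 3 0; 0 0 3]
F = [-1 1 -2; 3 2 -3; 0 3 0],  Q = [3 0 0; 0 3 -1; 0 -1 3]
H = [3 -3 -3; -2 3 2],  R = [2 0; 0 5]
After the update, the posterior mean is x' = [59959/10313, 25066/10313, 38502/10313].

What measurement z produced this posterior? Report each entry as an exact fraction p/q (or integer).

z = [-1, 3]

x̄ = F·x = [6, 15, 9]
P̄ = F·P·Fᵀ + Q = [22 12 9; 12 78 17; 9 17 30]
S = H·P̄·Hᵀ + R = [1100 -981; -981 903]
K = P̄·Hᵀ·S⁻¹ = [4173/10313 13943/30939; 4839/10313 24131/30939; -3903/10313 -3178/10313]
x' − x̄ = [-1919/10313, -129629/10313, -54315/10313] = K·y
y = (KᵀK)⁻¹·Kᵀ·(x' − x̄) = [53, -48]
z = y + H·x̄ = [53, -48] + [-54, 51] = [-1, 3]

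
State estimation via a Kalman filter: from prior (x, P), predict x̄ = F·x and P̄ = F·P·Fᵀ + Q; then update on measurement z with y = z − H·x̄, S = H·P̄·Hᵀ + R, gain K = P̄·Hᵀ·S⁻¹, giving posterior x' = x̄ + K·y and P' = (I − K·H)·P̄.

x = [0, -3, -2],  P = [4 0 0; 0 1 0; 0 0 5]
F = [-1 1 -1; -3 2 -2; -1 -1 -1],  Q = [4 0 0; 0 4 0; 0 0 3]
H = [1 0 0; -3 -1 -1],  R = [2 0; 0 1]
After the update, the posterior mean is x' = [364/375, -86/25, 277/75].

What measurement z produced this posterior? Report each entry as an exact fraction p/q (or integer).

x̄ = F·x = [-1, -2, 5]
P̄ = F·P·Fᵀ + Q = [14 24 8; 24 64 20; 8 20 13]
S = H·P̄·Hᵀ + R = [16 -74; -74 436]
K = P̄·Hᵀ·S⁻¹ = [157/375 -37/375; -18/25 -12/25; -73/150 -16/75]
x' − x̄ = [739/375, -36/25, -98/75] = K·y
y = (KᵀK)⁻¹·Kᵀ·(x' − x̄) = [4, -3]
z = y + H·x̄ = [4, -3] + [-1, 0] = [3, -3]

z = [3, -3]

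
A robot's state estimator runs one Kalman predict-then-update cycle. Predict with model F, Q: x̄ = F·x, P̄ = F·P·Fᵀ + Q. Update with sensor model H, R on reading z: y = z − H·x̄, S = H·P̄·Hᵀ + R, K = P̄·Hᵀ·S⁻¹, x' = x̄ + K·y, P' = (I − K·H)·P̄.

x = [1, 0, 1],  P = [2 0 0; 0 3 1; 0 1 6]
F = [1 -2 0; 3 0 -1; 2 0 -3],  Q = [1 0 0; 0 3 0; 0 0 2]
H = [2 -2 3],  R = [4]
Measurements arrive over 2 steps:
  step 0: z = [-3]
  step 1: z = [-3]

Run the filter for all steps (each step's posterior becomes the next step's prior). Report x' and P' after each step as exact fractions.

step 0: x' = [133/111, 248/111, -35/111], P' = [1181/111 316/111 -562/111; 316/111 2321/111 1354/111; -562/111 1354/111 1328/111]
step 1: x' = [-295515/98827, 406582/98827, 369139/98827], P' = [527666/98827 -1281973/98827 -1178750/98827; -1281973/98827 9818136/98827 7420250/98827; -1178750/98827 7420250/98827 5771492/98827]

step 0: x̄ = F·x = [1, 2, -1]
step 0: P̄ = F·P·Fᵀ + Q = [15 8 10; 8 27 30; 10 30 64]
step 0: y = z − H·x̄ = [2]
step 0: S = H·P̄·Hᵀ + R = [444]
step 0: K = P̄·Hᵀ·S⁻¹ = [11/111; 13/111; 38/111]
step 0: x' = x̄ + K·y = [133/111, 248/111, -35/111]
step 0: P' = (I − K·H)·P̄ = [1181/111 316/111 -562/111; 316/111 2321/111 1354/111; -562/111 1354/111 1328/111]
step 1: x̄ = F·x = [-121/37, 434/111, 371/111]
step 1: P̄ = F·P·Fᵀ + Q = [3104/37 1639/37 3636/37; 1639/37 15662/111 17252/111; 3636/37 17252/111 23642/111]
step 1: y = z − H·x̄ = [4/3]
step 1: S = H·P̄·Hᵀ + R = [5342/3]
step 1: K = P̄·Hᵀ·S⁻¹ = [561/2671; 409/2671; 787/2671]
step 1: x' = x̄ + K·y = [-295515/98827, 406582/98827, 369139/98827]
step 1: P' = (I − K·H)·P̄ = [527666/98827 -1281973/98827 -1178750/98827; -1281973/98827 9818136/98827 7420250/98827; -1178750/98827 7420250/98827 5771492/98827]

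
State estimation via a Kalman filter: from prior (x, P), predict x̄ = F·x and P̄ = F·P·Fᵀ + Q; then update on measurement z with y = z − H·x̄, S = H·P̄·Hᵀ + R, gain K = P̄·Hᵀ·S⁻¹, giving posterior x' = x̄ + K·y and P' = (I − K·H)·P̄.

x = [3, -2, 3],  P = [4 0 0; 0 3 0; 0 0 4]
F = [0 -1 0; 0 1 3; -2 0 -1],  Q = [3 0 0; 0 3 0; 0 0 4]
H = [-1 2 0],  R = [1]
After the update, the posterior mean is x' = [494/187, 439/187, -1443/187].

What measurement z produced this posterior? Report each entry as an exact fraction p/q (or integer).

z = [2]

x̄ = F·x = [2, 7, -9]
P̄ = F·P·Fᵀ + Q = [6 -3 0; -3 42 -12; 0 -12 24]
S = H·P̄·Hᵀ + R = [187]
K = P̄·Hᵀ·S⁻¹ = [-12/187; 87/187; -24/187]
x' − x̄ = [120/187, -870/187, 240/187] = K·y
y = (KᵀK)⁻¹·Kᵀ·(x' − x̄) = [-10]
z = y + H·x̄ = [-10] + [12] = [2]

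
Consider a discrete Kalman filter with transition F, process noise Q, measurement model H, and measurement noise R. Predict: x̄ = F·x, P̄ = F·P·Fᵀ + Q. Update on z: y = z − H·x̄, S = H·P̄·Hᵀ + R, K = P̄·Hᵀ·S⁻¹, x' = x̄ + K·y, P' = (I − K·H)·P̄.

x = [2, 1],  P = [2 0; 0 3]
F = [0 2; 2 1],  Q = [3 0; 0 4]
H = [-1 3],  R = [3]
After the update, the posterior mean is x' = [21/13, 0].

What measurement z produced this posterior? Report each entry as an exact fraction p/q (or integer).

z = [-2]

x̄ = F·x = [2, 5]
P̄ = F·P·Fᵀ + Q = [15 6; 6 15]
S = H·P̄·Hᵀ + R = [117]
K = P̄·Hᵀ·S⁻¹ = [1/39; 1/3]
x' − x̄ = [-5/13, -5] = K·y
y = (KᵀK)⁻¹·Kᵀ·(x' − x̄) = [-15]
z = y + H·x̄ = [-15] + [13] = [-2]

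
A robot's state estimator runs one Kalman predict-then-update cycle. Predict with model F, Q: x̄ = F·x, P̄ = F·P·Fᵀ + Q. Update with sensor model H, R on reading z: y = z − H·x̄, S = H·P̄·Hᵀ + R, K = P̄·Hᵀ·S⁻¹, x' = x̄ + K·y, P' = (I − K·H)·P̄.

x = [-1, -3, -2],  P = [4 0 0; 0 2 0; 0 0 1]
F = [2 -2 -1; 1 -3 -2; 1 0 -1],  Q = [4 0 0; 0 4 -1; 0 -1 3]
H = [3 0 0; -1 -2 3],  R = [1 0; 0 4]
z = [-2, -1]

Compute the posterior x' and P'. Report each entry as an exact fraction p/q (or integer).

x' = [-10966/16547, 49886/16547, 21385/16547]
P' = [3655/33094 648/16547 2021/33094; 648/16547 85165/16547 51362/16547; 2021/33094 51362/16547 75871/33094]

x̄ = F·x = [6, 12, 1]
P̄ = F·P·Fᵀ + Q = [29 22 9; 22 30 5; 9 5 8]
y = z − H·x̄ = [-20, 26]
S = H·P̄·Hᵀ + R = [262 -138; -138 199]
K = P̄·Hᵀ·S⁻¹ = [10965/33094 -23/16547; 1944/16547 -4223/16547; 6063/33094 2518/16547]
x' = x̄ + K·y = [-10966/16547, 49886/16547, 21385/16547]
P' = (I − K·H)·P̄ = [3655/33094 648/16547 2021/33094; 648/16547 85165/16547 51362/16547; 2021/33094 51362/16547 75871/33094]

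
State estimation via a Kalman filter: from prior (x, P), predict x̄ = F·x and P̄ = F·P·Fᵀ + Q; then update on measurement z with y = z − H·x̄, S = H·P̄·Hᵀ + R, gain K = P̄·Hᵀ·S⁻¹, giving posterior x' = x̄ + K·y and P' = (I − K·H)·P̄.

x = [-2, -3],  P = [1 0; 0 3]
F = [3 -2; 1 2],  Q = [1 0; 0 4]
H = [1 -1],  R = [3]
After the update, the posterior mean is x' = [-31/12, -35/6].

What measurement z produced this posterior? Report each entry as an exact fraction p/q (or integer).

z = [3]

x̄ = F·x = [0, -8]
P̄ = F·P·Fᵀ + Q = [22 -9; -9 17]
S = H·P̄·Hᵀ + R = [60]
K = P̄·Hᵀ·S⁻¹ = [31/60; -13/30]
x' − x̄ = [-31/12, 13/6] = K·y
y = (KᵀK)⁻¹·Kᵀ·(x' − x̄) = [-5]
z = y + H·x̄ = [-5] + [8] = [3]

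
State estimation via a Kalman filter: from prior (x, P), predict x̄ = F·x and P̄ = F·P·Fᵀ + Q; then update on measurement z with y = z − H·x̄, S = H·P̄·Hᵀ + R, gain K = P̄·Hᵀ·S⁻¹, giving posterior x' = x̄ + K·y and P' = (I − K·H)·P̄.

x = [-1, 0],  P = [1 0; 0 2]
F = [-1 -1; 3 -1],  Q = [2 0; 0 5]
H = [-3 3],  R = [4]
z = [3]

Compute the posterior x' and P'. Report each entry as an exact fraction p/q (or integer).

x̄ = F·x = [1, -3]
P̄ = F·P·Fᵀ + Q = [5 -1; -1 16]
y = z − H·x̄ = [15]
S = H·P̄·Hᵀ + R = [211]
K = P̄·Hᵀ·S⁻¹ = [-18/211; 51/211]
x' = x̄ + K·y = [-59/211, 132/211]
P' = (I − K·H)·P̄ = [731/211 707/211; 707/211 775/211]

x' = [-59/211, 132/211]
P' = [731/211 707/211; 707/211 775/211]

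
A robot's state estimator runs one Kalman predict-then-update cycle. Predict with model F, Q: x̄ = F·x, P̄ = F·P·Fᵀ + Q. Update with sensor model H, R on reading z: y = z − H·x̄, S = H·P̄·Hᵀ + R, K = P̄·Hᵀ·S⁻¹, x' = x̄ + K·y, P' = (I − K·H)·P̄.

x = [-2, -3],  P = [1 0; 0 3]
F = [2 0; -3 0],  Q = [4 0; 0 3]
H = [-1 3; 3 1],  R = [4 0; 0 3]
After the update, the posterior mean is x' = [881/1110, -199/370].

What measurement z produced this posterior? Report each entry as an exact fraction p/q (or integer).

x̄ = F·x = [-4, 6]
P̄ = F·P·Fᵀ + Q = [8 -6; -6 12]
S = H·P̄·Hᵀ + R = [156 -36; -36 51]
K = P̄·Hᵀ·S⁻¹ = [-113/1110 52/185; 107/370 16/185]
x' − x̄ = [5321/1110, -2419/370] = K·y
y = (KᵀK)⁻¹·Kᵀ·(x' − x̄) = [-25, 8]
z = y + H·x̄ = [-25, 8] + [22, -6] = [-3, 2]

z = [-3, 2]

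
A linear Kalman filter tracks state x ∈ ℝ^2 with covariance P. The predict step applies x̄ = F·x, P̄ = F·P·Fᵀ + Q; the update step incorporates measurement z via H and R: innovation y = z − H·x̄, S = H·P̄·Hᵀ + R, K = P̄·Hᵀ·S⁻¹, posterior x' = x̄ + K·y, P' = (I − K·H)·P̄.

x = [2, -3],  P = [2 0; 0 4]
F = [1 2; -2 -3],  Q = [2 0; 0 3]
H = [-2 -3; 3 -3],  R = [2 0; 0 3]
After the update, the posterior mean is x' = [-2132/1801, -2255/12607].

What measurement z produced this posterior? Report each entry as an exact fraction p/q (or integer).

z = [3, -3]

x̄ = F·x = [-4, 5]
P̄ = F·P·Fᵀ + Q = [20 -28; -28 47]
S = H·P̄·Hᵀ + R = [169 387; 387 1110]
K = P̄·Hᵀ·S⁻¹ = [-328/1801 348/1801; -2425/12607 -1710/12607]
x' − x̄ = [5072/1801, -65290/12607] = K·y
y = (KᵀK)⁻¹·Kᵀ·(x' − x̄) = [10, 24]
z = y + H·x̄ = [10, 24] + [-7, -27] = [3, -3]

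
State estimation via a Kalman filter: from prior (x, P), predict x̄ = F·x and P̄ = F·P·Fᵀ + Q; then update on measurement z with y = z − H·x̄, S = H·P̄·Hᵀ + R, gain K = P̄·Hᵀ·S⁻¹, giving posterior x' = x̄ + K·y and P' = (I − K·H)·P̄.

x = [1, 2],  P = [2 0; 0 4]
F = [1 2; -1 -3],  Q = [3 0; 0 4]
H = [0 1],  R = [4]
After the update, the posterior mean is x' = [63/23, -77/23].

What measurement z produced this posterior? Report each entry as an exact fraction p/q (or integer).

z = [-3]

x̄ = F·x = [5, -7]
P̄ = F·P·Fᵀ + Q = [21 -26; -26 42]
S = H·P̄·Hᵀ + R = [46]
K = P̄·Hᵀ·S⁻¹ = [-13/23; 21/23]
x' − x̄ = [-52/23, 84/23] = K·y
y = (KᵀK)⁻¹·Kᵀ·(x' − x̄) = [4]
z = y + H·x̄ = [4] + [-7] = [-3]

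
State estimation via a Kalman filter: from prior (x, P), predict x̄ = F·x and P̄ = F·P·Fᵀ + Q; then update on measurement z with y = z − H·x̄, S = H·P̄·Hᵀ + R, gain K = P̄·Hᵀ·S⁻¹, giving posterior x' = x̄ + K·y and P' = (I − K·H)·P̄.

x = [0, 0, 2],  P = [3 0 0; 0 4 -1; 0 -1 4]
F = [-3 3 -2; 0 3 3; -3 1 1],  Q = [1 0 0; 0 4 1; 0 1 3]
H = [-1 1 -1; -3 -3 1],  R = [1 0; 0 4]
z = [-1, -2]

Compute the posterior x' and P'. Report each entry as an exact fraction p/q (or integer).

x' = [-3339/9067, 20212/9067, 32085/9067]
P' = [516163/199474 -465094/99737 -1359343/199474; -465094/99737 952384/99737 1380226/99737; -1359343/199474 1380226/99737 4156499/199474]

x̄ = F·x = [-4, 6, 2]
P̄ = F·P·Fᵀ + Q = [92 9 30; 9 58 19; 30 19 36]
y = z − H·x̄ = [-9, 2]
S = H·P̄·Hᵀ + R = [191 202; 202 1258]
K = P̄·Hᵀ·S⁻¹ = [-43504/99737 -29317/199474; 37252/99737 -20411/99737; -18352/99737 -11707/199474]
x' = x̄ + K·y = [-3339/9067, 20212/9067, 32085/9067]
P' = (I − K·H)·P̄ = [516163/199474 -465094/99737 -1359343/199474; -465094/99737 952384/99737 1380226/99737; -1359343/199474 1380226/99737 4156499/199474]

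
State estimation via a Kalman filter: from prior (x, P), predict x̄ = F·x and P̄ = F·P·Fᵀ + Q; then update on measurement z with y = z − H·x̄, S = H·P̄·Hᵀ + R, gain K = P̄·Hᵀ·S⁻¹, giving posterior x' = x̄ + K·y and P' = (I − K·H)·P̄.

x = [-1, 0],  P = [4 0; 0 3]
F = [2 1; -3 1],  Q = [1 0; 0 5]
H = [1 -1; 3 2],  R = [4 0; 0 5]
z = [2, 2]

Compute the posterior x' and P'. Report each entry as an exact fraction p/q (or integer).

x̄ = F·x = [-2, 3]
P̄ = F·P·Fᵀ + Q = [20 -21; -21 44]
y = z − H·x̄ = [7, 2]
S = H·P̄·Hᵀ + R = [110 -7; -7 109]
K = P̄·Hᵀ·S⁻¹ = [4595/11941 2267/11941; -6910/11941 2295/11941]
x' = x̄ + K·y = [12817/11941, -7957/11941]
P' = (I − K·H)·P̄ = [9619/11941 -8761/11941; -8761/11941 18879/11941]

x' = [12817/11941, -7957/11941]
P' = [9619/11941 -8761/11941; -8761/11941 18879/11941]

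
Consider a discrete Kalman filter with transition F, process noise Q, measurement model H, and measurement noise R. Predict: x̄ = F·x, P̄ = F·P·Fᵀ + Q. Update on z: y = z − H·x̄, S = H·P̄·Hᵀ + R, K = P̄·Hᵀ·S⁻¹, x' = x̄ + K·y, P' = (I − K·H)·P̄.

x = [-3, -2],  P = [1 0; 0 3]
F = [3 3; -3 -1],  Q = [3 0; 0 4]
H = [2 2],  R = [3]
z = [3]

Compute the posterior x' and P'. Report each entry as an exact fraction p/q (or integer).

x' = [-723/79, 825/79]
P' = [1317/79 -1254/79; -1254/79 1248/79]

x̄ = F·x = [-15, 11]
P̄ = F·P·Fᵀ + Q = [39 -18; -18 16]
y = z − H·x̄ = [11]
S = H·P̄·Hᵀ + R = [79]
K = P̄·Hᵀ·S⁻¹ = [42/79; -4/79]
x' = x̄ + K·y = [-723/79, 825/79]
P' = (I − K·H)·P̄ = [1317/79 -1254/79; -1254/79 1248/79]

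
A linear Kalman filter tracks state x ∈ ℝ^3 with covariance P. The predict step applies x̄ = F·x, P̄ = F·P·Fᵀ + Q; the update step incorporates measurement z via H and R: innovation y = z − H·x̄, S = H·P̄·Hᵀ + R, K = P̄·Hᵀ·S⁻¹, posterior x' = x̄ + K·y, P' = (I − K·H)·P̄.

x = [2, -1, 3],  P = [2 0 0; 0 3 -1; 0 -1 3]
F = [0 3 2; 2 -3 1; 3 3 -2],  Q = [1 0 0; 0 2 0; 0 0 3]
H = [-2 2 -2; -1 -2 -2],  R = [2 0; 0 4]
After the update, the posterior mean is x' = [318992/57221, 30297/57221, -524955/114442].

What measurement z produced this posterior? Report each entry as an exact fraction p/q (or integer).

z = [-1, 3]

x̄ = F·x = [3, 10, -3]
P̄ = F·P·Fᵀ + Q = [28 -18 15; -18 46 -30; 15 -30 72]
S = H·P̄·Hᵀ + R = [1090 214; 214 252]
K = P̄·Hᵀ·S⁻¹ = [-6509/57221 532/57221; 12593/57221 -13873/57221; -18891/114442 -28917/114442]
x' − x̄ = [147329/57221, -541913/57221, -181629/114442] = K·y
y = (KᵀK)⁻¹·Kᵀ·(x' − x̄) = [-21, 20]
z = y + H·x̄ = [-21, 20] + [20, -17] = [-1, 3]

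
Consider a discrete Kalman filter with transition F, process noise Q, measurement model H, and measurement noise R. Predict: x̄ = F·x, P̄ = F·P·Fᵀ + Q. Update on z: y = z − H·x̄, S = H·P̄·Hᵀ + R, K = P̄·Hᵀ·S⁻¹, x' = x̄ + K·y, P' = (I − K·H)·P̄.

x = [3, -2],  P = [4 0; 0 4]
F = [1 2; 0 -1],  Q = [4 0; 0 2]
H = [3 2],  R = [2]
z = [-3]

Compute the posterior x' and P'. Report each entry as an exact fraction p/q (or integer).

x' = [-185/73, 170/73]
P' = [184/73 -248/73; -248/73 366/73]

x̄ = F·x = [-1, 2]
P̄ = F·P·Fᵀ + Q = [24 -8; -8 6]
y = z − H·x̄ = [-4]
S = H·P̄·Hᵀ + R = [146]
K = P̄·Hᵀ·S⁻¹ = [28/73; -6/73]
x' = x̄ + K·y = [-185/73, 170/73]
P' = (I − K·H)·P̄ = [184/73 -248/73; -248/73 366/73]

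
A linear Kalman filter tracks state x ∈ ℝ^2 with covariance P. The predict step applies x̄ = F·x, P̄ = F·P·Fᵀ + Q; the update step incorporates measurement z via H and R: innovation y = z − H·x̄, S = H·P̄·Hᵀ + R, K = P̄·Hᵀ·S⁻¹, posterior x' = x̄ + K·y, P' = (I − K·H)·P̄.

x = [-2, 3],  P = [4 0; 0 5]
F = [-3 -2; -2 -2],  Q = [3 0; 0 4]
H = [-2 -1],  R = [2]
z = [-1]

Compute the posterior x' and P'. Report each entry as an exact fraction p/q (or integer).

x' = [243/227, -262/227]
P' = [271/227 -380/227; -380/227 888/227]

x̄ = F·x = [0, -2]
P̄ = F·P·Fᵀ + Q = [59 44; 44 40]
y = z − H·x̄ = [-3]
S = H·P̄·Hᵀ + R = [454]
K = P̄·Hᵀ·S⁻¹ = [-81/227; -64/227]
x' = x̄ + K·y = [243/227, -262/227]
P' = (I − K·H)·P̄ = [271/227 -380/227; -380/227 888/227]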